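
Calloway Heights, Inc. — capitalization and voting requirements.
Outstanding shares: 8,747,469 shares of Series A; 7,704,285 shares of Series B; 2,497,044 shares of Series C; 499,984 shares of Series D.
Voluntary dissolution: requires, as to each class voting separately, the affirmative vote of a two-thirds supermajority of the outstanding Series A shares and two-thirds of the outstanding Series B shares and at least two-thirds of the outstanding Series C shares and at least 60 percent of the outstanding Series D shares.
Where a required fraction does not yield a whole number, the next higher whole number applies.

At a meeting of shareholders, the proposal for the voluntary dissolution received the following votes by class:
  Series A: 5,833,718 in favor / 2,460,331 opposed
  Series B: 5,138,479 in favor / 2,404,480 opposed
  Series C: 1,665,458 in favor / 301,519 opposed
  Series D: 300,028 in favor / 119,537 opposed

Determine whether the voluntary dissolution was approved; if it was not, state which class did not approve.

Approved — every class gave the required vote.

Series A: 2/3 of 8747469 = 5831646; 5,831,646 required, 5,833,718 in favor — approved.
Series B: 2/3 of 7704285 = 5136190; 5,136,190 required, 5,138,479 in favor — approved.
Series C: 2/3 of 2497044 = 1664696; 1,664,696 required, 1,665,458 in favor — approved.
Series D: 3/5 of 499984 = 299990.40, rounded up to 299991; 299,991 required, 300,028 in favor — approved.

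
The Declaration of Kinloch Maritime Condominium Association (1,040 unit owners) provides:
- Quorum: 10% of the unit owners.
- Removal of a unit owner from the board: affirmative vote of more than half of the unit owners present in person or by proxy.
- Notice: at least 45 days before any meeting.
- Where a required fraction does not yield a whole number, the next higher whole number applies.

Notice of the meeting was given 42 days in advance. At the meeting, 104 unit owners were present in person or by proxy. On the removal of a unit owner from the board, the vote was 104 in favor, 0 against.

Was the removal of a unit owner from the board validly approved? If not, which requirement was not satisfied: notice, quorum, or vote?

Notice: 42 days given; 45 required. Not satisfied.
Quorum: 10% of 1,040 = 104; 104 present. Satisfied.
Vote: requires a majority of those present (104); a majority of 104 is 53, so 53 needed; 104 in favor. Satisfied.

Invalid — notice requirement not satisfied.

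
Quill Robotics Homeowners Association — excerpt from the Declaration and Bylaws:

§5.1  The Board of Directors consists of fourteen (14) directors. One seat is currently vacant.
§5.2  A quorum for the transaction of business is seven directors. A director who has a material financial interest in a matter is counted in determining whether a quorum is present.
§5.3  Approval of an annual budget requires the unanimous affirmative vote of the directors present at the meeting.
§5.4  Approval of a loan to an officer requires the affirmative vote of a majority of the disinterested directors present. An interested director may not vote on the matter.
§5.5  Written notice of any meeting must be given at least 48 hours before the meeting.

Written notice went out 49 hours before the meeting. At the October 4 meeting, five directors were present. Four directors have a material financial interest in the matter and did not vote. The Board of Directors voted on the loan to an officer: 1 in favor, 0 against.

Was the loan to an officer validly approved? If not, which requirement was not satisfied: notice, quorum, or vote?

Notice: 49 hours given; 48 required (49 ≥ 48). Satisfied.
Quorum: 5 present (interested directors count toward quorum); quorum is 7. Not satisfied.
Vote: the loan to an officer requires a majority of the disinterested directors present (5 − 4 = 1). A majority of 1 is 1, so 1 affirmative vote is needed; 1 voted in favor. Satisfied. (Moot — without a quorum no business can be validly transacted.)

Invalid — quorum requirement not satisfied.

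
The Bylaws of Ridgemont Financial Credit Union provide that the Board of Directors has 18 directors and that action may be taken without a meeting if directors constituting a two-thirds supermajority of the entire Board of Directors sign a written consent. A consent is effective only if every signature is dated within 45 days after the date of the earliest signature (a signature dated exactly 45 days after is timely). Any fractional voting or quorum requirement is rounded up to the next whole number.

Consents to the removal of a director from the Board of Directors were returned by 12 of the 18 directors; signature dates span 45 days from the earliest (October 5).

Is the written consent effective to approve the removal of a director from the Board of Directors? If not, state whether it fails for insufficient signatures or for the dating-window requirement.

Signatures required: a two-thirds supermajority of 18 — 2/3 of 18 = 12, so 12 needed; 12 signed. Sufficient.
Dating window: the latest signature is 45 days after the earliest; the limit is 45 days. Within the window.

Effective — both the signature and dating-window requirements are satisfied.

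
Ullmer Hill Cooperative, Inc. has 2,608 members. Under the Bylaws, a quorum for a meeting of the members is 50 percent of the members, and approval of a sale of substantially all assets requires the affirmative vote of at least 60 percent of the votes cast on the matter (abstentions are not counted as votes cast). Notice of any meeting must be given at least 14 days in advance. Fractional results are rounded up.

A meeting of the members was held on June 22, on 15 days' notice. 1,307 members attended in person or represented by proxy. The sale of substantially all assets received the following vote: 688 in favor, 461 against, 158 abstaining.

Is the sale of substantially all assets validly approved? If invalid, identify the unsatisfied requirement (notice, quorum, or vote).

Notice: 15 days given; 14 required. Satisfied.
Quorum: 50% of 2,608 = 1,304; 1,307 present. Satisfied.
Vote: requires three-fifths of the votes cast (1,307 − 158 abstaining = 1,149); 3/5 of 1149 = 689.40, rounded up to 690, so 690 needed; 688 in favor. Not satisfied.

Invalid — vote requirement not satisfied.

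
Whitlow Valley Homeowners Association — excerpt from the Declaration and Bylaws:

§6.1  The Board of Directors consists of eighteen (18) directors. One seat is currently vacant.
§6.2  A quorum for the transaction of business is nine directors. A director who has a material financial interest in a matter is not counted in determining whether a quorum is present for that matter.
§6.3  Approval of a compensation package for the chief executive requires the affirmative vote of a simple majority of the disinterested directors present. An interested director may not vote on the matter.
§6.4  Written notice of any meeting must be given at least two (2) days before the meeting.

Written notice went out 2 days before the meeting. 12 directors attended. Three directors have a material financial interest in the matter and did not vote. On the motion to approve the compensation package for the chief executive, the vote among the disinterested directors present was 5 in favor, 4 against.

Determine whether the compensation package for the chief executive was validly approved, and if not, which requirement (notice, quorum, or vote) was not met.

Valid — all requirements satisfied.

Notice: 2 days given; 2 required (2 ≥ 2). Satisfied.
Quorum: 12 present, but the 3 interested directors do not count, leaving 9. Quorum is 9. Satisfied.
Vote: the compensation package for the chief executive requires a majority of the disinterested directors present (12 − 3 = 9). A majority of 9 is 5, so 5 affirmative votes are needed; 5 voted in favor. Satisfied.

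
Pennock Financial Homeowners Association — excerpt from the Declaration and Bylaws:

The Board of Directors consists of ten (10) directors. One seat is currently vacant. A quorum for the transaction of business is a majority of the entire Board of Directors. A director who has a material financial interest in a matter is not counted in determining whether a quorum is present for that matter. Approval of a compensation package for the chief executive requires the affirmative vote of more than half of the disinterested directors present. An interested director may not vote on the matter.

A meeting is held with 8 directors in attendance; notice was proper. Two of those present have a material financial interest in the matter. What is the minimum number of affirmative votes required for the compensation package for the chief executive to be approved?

4

The compensation package for the chief executive requires a majority of the disinterested directors present (8 − 2 = 6).
A majority of 6 is 4.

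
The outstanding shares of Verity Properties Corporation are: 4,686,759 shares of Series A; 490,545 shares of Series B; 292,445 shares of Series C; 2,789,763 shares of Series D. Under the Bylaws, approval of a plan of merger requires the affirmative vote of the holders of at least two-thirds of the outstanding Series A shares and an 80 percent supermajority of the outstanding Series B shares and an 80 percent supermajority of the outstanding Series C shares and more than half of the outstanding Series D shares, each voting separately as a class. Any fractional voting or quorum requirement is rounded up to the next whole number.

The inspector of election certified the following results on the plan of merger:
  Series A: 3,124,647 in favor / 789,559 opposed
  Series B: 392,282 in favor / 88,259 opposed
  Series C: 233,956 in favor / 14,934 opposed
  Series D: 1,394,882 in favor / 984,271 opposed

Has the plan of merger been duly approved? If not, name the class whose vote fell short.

Series A: 2/3 of 4686759 = 3124506; 3,124,506 required, 3,124,647 in favor — approved.
Series B: 4/5 of 490545 = 392436; 392,436 required, 392,282 in favor — not approved.
Series C: 4/5 of 292445 = 233956; 233,956 required, 233,956 in favor — approved.
Series D: a majority of 2789763 is 1394882; 1,394,882 required, 1,394,882 in favor — approved.

Not approved — the Series B shares did not give the required vote.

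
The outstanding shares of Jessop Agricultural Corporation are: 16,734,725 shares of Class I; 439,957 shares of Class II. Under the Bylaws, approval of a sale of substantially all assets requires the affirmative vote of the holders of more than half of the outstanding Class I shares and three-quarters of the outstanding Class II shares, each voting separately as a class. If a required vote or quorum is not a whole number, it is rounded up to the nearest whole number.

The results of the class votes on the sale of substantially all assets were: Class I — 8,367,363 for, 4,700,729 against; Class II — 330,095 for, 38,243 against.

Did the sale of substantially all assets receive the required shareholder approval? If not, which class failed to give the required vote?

Approved — every class gave the required vote.

Class I: a majority of 16734725 is 8367363; 8,367,363 required, 8,367,363 in favor — approved.
Class II: 3/4 of 439957 = 329967.75, rounded up to 329968; 329,968 required, 330,095 in favor — approved.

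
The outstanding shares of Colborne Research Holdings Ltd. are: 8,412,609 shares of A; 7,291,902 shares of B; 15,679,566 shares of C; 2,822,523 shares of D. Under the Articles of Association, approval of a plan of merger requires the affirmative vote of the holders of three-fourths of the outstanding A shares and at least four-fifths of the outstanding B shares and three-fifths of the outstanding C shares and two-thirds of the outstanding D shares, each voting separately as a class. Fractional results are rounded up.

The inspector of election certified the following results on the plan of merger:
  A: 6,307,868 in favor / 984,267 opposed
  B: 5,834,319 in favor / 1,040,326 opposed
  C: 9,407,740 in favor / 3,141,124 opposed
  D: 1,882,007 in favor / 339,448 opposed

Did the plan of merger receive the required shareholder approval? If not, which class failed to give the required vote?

Not approved — the A shares did not give the required vote.

A: 3/4 of 8412609 = 6309456.75, rounded up to 6309457; 6,309,457 required, 6,307,868 in favor — not approved.
B: 4/5 of 7291902 = 5833521.60, rounded up to 5833522; 5,833,522 required, 5,834,319 in favor — approved.
C: 3/5 of 15679566 = 9407739.60, rounded up to 9407740; 9,407,740 required, 9,407,740 in favor — approved.
D: 2/3 of 2822523 = 1881682; 1,881,682 required, 1,882,007 in favor — approved.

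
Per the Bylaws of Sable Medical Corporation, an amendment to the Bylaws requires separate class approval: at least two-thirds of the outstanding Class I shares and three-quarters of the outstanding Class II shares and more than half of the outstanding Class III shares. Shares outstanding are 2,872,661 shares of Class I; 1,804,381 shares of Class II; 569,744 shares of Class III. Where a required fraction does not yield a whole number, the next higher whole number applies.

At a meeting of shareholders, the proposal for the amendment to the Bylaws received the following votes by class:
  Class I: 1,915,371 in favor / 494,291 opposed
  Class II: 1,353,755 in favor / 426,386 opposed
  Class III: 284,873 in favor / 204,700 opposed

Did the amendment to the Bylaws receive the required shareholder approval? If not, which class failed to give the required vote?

Class I: 2/3 of 2872661 = 1915107.33, rounded up to 1915108; 1,915,108 required, 1,915,371 in favor — approved.
Class II: 3/4 of 1804381 = 1353285.75, rounded up to 1353286; 1,353,286 required, 1,353,755 in favor — approved.
Class III: a majority of 569744 is 284873; 284,873 required, 284,873 in favor — approved.

Approved — every class gave the required vote.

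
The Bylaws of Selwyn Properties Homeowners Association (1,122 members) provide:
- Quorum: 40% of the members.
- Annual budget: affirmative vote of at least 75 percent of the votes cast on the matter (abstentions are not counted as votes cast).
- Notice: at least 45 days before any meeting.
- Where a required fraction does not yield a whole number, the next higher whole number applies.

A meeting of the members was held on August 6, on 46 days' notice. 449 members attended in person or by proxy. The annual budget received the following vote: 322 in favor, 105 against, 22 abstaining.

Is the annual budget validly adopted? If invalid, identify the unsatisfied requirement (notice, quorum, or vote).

Notice: 46 days given; 45 required. Satisfied.
Quorum: 40% of 1,122 = 448.80, rounded up to 449; 449 present. Satisfied.
Vote: requires three-fourths of the votes cast (449 − 22 abstaining = 427); 3/4 of 427 = 320.25, rounded up to 321, so 321 needed; 322 in favor. Satisfied.

Valid — all requirements satisfied.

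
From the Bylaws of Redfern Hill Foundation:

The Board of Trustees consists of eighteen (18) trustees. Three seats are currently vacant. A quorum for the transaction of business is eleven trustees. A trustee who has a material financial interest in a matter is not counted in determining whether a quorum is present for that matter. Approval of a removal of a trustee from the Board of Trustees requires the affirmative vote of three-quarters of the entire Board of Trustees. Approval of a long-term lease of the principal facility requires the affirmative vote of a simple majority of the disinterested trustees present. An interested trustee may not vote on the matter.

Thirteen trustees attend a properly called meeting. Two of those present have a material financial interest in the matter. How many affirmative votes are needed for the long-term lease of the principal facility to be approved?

6

The long-term lease of the principal facility requires a majority of the disinterested trustees present (13 − 2 = 11).
A majority of 11 is 6.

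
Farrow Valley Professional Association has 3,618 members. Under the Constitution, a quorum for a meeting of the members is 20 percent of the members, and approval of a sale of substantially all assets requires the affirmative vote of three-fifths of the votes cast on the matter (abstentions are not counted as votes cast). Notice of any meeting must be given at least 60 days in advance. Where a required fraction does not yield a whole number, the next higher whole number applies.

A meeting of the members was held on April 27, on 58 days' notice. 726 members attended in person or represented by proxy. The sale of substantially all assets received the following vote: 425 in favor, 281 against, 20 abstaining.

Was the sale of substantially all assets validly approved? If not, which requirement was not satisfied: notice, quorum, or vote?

Notice: 58 days given; 60 required. Not satisfied.
Quorum: 20% of 3,618 = 723.60, rounded up to 724; 726 present. Satisfied.
Vote: requires three-fifths of the votes cast (726 − 20 abstaining = 706); 3/5 of 706 = 423.60, rounded up to 424, so 424 needed; 425 in favor. Satisfied.

Invalid — notice requirement not satisfied.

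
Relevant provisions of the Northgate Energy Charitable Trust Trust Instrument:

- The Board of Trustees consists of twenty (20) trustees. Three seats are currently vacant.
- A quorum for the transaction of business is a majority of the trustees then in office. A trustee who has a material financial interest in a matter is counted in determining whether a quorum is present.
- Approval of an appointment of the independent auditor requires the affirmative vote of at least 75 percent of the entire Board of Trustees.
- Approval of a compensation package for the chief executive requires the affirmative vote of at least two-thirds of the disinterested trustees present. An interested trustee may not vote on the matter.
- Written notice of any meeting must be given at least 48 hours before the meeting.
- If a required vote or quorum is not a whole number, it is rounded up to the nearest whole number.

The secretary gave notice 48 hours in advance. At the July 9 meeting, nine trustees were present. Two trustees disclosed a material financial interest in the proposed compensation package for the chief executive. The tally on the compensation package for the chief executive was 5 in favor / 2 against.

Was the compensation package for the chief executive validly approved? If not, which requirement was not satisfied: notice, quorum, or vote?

Valid — all requirements satisfied.

Notice: 48 hours given; 48 required (48 ≥ 48). Satisfied.
Quorum: 9 present (interested trustees count toward quorum); quorum is 9. Satisfied.
Vote: the compensation package for the chief executive requires two-thirds of the disinterested trustees present (9 − 2 = 7). 2/3 of 7 = 4.67, rounded up to 5, so 5 affirmative votes are needed; 5 voted in favor. Satisfied.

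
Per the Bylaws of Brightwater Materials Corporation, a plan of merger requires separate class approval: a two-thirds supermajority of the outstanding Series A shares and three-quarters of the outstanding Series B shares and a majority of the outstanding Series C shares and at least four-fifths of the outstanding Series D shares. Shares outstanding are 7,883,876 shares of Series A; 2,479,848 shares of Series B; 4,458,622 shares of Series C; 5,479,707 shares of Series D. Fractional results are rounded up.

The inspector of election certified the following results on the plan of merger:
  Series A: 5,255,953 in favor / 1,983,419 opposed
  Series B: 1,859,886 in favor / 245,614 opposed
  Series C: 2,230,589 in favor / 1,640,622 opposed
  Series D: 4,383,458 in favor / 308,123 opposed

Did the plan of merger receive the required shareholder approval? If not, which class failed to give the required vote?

Series A: 2/3 of 7883876 = 5255917.33, rounded up to 5255918; 5,255,918 required, 5,255,953 in favor — approved.
Series B: 3/4 of 2479848 = 1859886; 1,859,886 required, 1,859,886 in favor — approved.
Series C: a majority of 4458622 is 2229312; 2,229,312 required, 2,230,589 in favor — approved.
Series D: 4/5 of 5479707 = 4383765.60, rounded up to 4383766; 4,383,766 required, 4,383,458 in favor — not approved.

Not approved — the Series D shares did not give the required vote.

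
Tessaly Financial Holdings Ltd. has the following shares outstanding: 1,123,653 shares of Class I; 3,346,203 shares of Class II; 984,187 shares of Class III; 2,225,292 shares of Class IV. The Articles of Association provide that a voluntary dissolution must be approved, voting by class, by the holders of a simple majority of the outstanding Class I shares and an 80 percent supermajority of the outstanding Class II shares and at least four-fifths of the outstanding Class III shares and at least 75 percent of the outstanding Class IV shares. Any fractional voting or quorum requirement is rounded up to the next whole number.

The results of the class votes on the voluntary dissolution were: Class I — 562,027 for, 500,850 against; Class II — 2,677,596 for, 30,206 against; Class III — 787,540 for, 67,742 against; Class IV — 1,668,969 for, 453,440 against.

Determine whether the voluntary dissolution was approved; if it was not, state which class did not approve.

Class I: a majority of 1123653 is 561827; 561,827 required, 562,027 in favor — approved.
Class II: 4/5 of 3346203 = 2676962.40, rounded up to 2676963; 2,676,963 required, 2,677,596 in favor — approved.
Class III: 4/5 of 984187 = 787349.60, rounded up to 787350; 787,350 required, 787,540 in favor — approved.
Class IV: 3/4 of 2225292 = 1668969; 1,668,969 required, 1,668,969 in favor — approved.

Approved — every class gave the required vote.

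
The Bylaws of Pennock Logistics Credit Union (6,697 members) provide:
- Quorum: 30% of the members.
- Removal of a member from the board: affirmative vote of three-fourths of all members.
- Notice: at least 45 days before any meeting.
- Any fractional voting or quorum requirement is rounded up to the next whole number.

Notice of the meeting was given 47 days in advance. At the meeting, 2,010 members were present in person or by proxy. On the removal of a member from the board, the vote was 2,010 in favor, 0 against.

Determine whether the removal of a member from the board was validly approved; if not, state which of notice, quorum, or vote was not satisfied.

Invalid — vote requirement not satisfied.

Notice: 47 days given; 45 required. Satisfied.
Quorum: 30% of 6,697 = 2,009.10, rounded up to 2,010; 2,010 present. Satisfied.
Vote: requires three-fourths of all members (6,697); 3/4 of 6697 = 5022.75, rounded up to 5023, so 5,023 needed; 2,010 in favor. Not satisfied.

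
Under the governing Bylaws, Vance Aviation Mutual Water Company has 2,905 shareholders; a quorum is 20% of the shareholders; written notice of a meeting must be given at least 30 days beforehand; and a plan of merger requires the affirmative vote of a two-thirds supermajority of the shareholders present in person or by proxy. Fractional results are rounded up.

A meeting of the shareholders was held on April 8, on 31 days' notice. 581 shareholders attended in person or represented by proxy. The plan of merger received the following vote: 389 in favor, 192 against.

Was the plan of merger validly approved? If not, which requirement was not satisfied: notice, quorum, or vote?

Notice: 31 days given; 30 required. Satisfied.
Quorum: 20% of 2,905 = 581; 581 present. Satisfied.
Vote: requires two-thirds of those present (581); 2/3 of 581 = 387.33, rounded up to 388, so 388 needed; 389 in favor. Satisfied.

Valid — all requirements satisfied.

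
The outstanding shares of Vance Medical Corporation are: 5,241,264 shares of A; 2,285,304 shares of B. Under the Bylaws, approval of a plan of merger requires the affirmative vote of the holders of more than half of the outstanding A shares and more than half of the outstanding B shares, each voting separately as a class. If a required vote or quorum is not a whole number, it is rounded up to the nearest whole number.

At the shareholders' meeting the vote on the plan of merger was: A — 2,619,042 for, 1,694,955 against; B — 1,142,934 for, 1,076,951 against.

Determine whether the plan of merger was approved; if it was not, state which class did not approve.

A: a majority of 5241264 is 2620633; 2,620,633 required, 2,619,042 in favor — not approved.
B: a majority of 2285304 is 1142653; 1,142,653 required, 1,142,934 in favor — approved.

Not approved — the A shares did not give the required vote.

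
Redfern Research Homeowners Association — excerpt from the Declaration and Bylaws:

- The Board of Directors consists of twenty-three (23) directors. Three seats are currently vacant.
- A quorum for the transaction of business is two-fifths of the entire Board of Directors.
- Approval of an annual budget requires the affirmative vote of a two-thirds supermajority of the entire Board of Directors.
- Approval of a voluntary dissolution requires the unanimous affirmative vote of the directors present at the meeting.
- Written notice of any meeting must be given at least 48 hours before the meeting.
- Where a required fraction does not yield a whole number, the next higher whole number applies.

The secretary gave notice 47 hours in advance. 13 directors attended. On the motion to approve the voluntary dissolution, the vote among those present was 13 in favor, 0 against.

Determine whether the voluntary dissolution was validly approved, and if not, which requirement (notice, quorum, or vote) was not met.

Notice: 47 hours given; 48 required (47 < 48). Not satisfied.
Quorum: 13 present; quorum is 10. Satisfied.
Vote: the voluntary dissolution requires the unanimous vote of the directors present (13). Unanimous means all 13, so 13 affirmative votes are needed; 13 voted in favor. Satisfied.

Invalid — notice requirement not satisfied.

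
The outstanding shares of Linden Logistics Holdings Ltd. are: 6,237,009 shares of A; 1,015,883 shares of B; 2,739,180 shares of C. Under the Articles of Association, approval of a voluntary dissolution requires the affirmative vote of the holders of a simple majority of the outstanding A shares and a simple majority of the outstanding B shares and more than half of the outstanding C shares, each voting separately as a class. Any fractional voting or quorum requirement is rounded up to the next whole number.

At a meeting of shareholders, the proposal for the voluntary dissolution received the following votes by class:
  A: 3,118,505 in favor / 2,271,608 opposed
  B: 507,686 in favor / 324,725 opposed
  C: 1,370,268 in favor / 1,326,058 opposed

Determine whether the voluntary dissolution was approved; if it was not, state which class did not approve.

A: a majority of 6237009 is 3118505; 3,118,505 required, 3,118,505 in favor — approved.
B: a majority of 1015883 is 507942; 507,942 required, 507,686 in favor — not approved.
C: a majority of 2739180 is 1369591; 1,369,591 required, 1,370,268 in favor — approved.

Not approved — the B shares did not give the required vote.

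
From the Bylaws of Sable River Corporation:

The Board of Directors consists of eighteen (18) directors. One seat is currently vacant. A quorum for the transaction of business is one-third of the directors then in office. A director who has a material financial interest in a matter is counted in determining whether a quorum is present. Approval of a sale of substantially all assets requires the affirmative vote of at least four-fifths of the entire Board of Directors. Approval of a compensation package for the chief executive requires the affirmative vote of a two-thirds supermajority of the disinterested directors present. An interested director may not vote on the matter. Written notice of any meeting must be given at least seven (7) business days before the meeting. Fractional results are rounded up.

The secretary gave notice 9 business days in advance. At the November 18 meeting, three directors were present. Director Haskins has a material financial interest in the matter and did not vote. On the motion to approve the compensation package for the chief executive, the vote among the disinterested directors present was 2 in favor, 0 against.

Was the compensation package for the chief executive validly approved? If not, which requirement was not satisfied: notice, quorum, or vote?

Notice: 9 business days given; 7 required (9 ≥ 7). Satisfied.
Quorum: 3 present (interested directors count toward quorum); quorum is 6. Not satisfied.
Vote: the compensation package for the chief executive requires two-thirds of the disinterested directors present (3 − 1 = 2). 2/3 of 2 = 1.33, rounded up to 2, so 2 affirmative votes are needed; 2 voted in favor. Satisfied. (Moot — without a quorum no business can be validly transacted.)

Invalid — quorum requirement not satisfied.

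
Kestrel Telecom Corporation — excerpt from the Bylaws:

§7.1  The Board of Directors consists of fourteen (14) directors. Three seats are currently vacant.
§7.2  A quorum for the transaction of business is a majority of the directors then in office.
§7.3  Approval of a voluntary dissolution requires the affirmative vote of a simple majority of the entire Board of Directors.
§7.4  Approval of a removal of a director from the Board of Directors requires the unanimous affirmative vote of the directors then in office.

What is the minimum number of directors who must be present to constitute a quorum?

A majority of 11 is 6.

6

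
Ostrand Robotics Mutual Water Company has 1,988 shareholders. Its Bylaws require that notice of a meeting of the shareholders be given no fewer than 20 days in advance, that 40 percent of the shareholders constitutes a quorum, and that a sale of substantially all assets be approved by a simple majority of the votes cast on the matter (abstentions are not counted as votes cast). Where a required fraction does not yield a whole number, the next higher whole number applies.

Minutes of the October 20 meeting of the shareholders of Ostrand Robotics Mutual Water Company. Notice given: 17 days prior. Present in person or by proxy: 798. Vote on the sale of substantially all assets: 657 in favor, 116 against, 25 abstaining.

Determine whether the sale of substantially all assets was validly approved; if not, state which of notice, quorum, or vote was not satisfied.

Invalid — notice requirement not satisfied.

Notice: 17 days given; 20 required. Not satisfied.
Quorum: 40% of 1,988 = 795.20, rounded up to 796; 798 present. Satisfied.
Vote: requires a majority of the votes cast (798 − 25 abstaining = 773); a majority of 773 is 387, so 387 needed; 657 in favor. Satisfied.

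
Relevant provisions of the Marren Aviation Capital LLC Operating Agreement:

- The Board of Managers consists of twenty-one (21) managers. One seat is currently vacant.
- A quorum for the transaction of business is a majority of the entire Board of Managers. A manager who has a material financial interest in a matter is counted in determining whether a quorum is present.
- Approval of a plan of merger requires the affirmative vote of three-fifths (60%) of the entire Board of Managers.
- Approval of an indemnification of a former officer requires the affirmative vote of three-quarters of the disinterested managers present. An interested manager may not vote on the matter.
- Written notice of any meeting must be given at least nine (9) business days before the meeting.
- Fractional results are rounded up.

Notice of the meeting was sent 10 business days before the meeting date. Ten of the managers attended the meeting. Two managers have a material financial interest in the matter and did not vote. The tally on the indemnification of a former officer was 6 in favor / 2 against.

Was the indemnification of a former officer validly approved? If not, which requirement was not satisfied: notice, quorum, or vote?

Notice: 10 business days given; 9 required (10 ≥ 9). Satisfied.
Quorum: 10 present (interested managers count toward quorum); quorum is 11. Not satisfied.
Vote: the indemnification of a former officer requires three-fourths of the disinterested managers present (10 − 2 = 8). 3/4 of 8 = 6, so 6 affirmative votes are needed; 6 voted in favor. Satisfied. (Moot — without a quorum no business can be validly transacted.)

Invalid — quorum requirement not satisfied.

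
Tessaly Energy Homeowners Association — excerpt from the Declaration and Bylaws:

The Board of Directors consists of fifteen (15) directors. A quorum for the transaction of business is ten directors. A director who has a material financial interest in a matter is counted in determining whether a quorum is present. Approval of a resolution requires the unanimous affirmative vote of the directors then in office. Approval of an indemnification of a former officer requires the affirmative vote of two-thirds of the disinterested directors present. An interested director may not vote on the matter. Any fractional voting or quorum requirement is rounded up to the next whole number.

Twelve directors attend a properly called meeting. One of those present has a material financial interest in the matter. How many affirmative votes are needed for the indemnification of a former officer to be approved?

8

The indemnification of a former officer requires two-thirds of the disinterested directors present (12 − 1 = 11).
2/3 of 11 = 7.33, rounded up to 8.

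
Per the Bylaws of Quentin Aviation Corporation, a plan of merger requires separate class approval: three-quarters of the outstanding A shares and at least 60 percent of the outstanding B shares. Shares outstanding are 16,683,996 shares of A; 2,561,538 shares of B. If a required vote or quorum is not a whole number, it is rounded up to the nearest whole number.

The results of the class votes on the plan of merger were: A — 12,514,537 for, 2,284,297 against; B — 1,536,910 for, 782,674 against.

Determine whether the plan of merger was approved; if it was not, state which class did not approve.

A: 3/4 of 16683996 = 12512997; 12,512,997 required, 12,514,537 in favor — approved.
B: 3/5 of 2561538 = 1536922.80, rounded up to 1536923; 1,536,923 required, 1,536,910 in favor — not approved.

Not approved — the B shares did not give the required vote.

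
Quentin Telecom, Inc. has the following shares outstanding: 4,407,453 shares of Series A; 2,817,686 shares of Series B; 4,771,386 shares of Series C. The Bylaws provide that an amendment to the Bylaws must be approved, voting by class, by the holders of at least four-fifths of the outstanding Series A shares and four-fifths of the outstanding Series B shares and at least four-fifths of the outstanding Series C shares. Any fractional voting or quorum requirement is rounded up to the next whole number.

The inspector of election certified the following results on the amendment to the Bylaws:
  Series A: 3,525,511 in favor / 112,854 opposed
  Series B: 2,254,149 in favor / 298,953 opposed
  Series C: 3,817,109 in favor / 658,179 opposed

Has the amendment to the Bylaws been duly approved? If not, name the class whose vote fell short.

Series A: 4/5 of 4407453 = 3525962.40, rounded up to 3525963; 3,525,963 required, 3,525,511 in favor — not approved.
Series B: 4/5 of 2817686 = 2254148.80, rounded up to 2254149; 2,254,149 required, 2,254,149 in favor — approved.
Series C: 4/5 of 4771386 = 3817108.80, rounded up to 3817109; 3,817,109 required, 3,817,109 in favor — approved.

Not approved — the Series A shares did not give the required vote.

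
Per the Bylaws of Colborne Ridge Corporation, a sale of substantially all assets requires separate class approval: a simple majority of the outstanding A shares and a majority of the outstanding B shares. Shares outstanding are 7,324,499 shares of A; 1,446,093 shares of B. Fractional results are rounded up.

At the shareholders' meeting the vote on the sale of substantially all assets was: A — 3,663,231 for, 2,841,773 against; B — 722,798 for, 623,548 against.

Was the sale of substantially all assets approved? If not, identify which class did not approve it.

Not approved — the B shares did not give the required vote.

A: a majority of 7324499 is 3662250; 3,662,250 required, 3,663,231 in favor — approved.
B: a majority of 1446093 is 723047; 723,047 required, 722,798 in favor — not approved.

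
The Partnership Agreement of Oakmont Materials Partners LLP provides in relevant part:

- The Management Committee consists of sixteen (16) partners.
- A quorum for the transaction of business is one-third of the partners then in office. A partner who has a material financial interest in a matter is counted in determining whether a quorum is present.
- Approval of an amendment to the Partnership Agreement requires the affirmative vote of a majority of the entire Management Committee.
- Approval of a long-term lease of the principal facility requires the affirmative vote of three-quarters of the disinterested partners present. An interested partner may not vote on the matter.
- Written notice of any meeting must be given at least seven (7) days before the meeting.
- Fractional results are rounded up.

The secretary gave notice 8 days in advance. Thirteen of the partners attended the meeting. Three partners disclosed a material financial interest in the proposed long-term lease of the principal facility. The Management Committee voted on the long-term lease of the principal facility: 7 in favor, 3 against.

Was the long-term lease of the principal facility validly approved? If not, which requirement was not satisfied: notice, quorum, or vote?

Invalid — vote requirement not satisfied.

Notice: 8 days given; 7 required (8 ≥ 7). Satisfied.
Quorum: 13 present (interested partners count toward quorum); quorum is 6. Satisfied.
Vote: the long-term lease of the principal facility requires three-fourths of the disinterested partners present (13 − 3 = 10). 3/4 of 10 = 7.50, rounded up to 8, so 8 affirmative votes are needed; 7 voted in favor. Not satisfied.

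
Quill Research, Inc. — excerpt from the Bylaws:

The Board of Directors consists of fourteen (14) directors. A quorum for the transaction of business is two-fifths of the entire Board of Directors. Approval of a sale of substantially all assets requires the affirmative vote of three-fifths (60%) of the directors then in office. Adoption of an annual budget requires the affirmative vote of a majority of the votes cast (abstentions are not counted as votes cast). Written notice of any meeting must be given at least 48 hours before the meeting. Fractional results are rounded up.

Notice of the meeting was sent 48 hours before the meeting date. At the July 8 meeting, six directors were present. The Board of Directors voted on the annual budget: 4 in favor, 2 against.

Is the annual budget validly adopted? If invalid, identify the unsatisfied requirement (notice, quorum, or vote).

Notice: 48 hours given; 48 required (48 ≥ 48). Satisfied.
Quorum: 6 present; quorum is 6. Satisfied.
Vote: the annual budget requires a majority of the votes cast (6). A majority of 6 is 4, so 4 affirmative votes are needed; 4 voted in favor. Satisfied.

Valid — all requirements satisfied.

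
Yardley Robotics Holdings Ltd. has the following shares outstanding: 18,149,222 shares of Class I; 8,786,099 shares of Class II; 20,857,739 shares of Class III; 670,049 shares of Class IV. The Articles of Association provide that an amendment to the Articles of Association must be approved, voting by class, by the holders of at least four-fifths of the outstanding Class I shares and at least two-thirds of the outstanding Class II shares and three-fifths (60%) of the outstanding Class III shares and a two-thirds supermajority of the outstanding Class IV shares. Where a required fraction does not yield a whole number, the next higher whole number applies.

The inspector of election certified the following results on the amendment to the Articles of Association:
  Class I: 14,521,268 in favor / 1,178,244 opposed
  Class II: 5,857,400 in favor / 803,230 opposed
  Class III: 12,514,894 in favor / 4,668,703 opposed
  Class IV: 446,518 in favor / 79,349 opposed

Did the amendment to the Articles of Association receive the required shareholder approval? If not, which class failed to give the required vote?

Class I: 4/5 of 18149222 = 14519377.60, rounded up to 14519378; 14,519,378 required, 14,521,268 in favor — approved.
Class II: 2/3 of 8786099 = 5857399.33, rounded up to 5857400; 5,857,400 required, 5,857,400 in favor — approved.
Class III: 3/5 of 20857739 = 12514643.40, rounded up to 12514644; 12,514,644 required, 12,514,894 in favor — approved.
Class IV: 2/3 of 670049 = 446699.33, rounded up to 446700; 446,700 required, 446,518 in favor — not approved.

Not approved — the Class IV shares did not give the required vote.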